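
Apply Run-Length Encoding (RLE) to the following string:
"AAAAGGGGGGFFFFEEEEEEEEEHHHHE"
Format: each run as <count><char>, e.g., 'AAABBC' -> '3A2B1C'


Scanning runs left to right:
  i=0: run of 'A' x 4 -> '4A'
  i=4: run of 'G' x 6 -> '6G'
  i=10: run of 'F' x 4 -> '4F'
  i=14: run of 'E' x 9 -> '9E'
  i=23: run of 'H' x 4 -> '4H'
  i=27: run of 'E' x 1 -> '1E'

RLE = 4A6G4F9E4H1E


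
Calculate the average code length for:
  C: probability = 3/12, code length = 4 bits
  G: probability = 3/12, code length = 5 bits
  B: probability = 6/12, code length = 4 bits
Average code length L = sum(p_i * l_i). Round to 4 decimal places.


Weighted contributions p_i * l_i:
  C: (3/12) * 4 = 12/12
  G: (3/12) * 5 = 15/12
  B: (6/12) * 4 = 24/12
Sum = (12 + 15 + 24)/12 = 51/12

L = 51/12 = 4.2500 bits/symbol


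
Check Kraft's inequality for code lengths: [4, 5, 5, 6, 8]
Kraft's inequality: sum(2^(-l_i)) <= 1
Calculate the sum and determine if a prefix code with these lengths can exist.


Sum = 2^(-4) + 2^(-5) + 2^(-5) + 2^(-6) + 2^(-8)
    = 0.0625 + 0.03125 + 0.03125 + 0.015625 + 0.00390625
    = 37/256 = 0.14453125
Since 0.14453125 <= 1, Kraft's inequality IS satisfied.
A prefix code with these lengths CAN exist.

Kraft sum = 0.14453125. Satisfied.


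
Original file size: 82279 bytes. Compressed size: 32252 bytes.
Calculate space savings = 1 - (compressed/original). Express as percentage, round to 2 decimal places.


ratio = compressed/original = 32252/82279 = 0.391983
savings = 1 - ratio = 1 - 0.391983 = 0.608017
as a percentage: 0.608017 * 100 = 60.8%

Space savings = 1 - 32252/82279 = 60.8%


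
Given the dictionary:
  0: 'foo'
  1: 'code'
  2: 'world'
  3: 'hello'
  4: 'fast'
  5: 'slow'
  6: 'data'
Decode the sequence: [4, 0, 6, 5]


Look up each index in the dictionary:
  4 -> 'fast'
  0 -> 'foo'
  6 -> 'data'
  5 -> 'slow'

Decoded: "fast foo data slow"


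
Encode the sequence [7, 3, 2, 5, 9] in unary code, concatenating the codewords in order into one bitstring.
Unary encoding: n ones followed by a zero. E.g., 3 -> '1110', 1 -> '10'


Encode each number as n ones followed by a terminating 0:
  7 -> 11111110 (8 bits)
  3 -> 1110 (4 bits)
  2 -> 110 (3 bits)
  5 -> 111110 (6 bits)
  9 -> 1111111110 (10 bits)
Total length = 8 + 4 + 3 + 6 + 10 = 31 bits.

Unary([7, 3, 2, 5, 9]) = 1111111011101101111101111111110 (31 bits)


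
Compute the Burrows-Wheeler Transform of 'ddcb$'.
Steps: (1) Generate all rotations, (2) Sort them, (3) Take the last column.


Rotations (sorted):
  0: $ddcb -> last char: b
  1: b$ddc -> last char: c
  2: cb$dd -> last char: d
  3: dcb$d -> last char: d
  4: ddcb$ -> last char: $


BWT = bcdd$


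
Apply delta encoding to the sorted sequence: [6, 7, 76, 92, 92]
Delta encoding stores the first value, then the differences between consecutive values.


First value: 6
Deltas:
  7 - 6 = 1
  76 - 7 = 69
  92 - 76 = 16
  92 - 92 = 0


Delta encoded: [6, 1, 69, 16, 0]


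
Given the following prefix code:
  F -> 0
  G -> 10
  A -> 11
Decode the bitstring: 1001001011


Decoding step by step:
Bits 10 -> G
Bits 0 -> F
Bits 10 -> G
Bits 0 -> F
Bits 10 -> G
Bits 11 -> A


Decoded message: GFGFGA


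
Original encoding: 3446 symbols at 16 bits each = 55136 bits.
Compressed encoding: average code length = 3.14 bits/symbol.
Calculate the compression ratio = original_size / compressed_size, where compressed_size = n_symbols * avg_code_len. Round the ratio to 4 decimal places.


original_size = n_symbols * orig_bits = 3446 * 16 = 55136 bits
compressed_size = n_symbols * avg_code_len = 3446 * 3.14 = 10820.44 bits
ratio = original_size / compressed_size = 55136 / 10820.44 = 5.0955

Compression ratio = 5.0955


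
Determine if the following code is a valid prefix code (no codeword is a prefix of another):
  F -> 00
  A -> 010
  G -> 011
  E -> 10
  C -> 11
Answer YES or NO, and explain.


Checking each pair (does one codeword prefix another?):
  F='00' vs A='010': no prefix
  F='00' vs G='011': no prefix
  F='00' vs E='10': no prefix
  F='00' vs C='11': no prefix
  A='010' vs F='00': no prefix
  A='010' vs G='011': no prefix
  A='010' vs E='10': no prefix
  A='010' vs C='11': no prefix
  G='011' vs F='00': no prefix
  G='011' vs A='010': no prefix
  G='011' vs E='10': no prefix
  G='011' vs C='11': no prefix
  E='10' vs F='00': no prefix
  E='10' vs A='010': no prefix
  E='10' vs G='011': no prefix
  E='10' vs C='11': no prefix
  C='11' vs F='00': no prefix
  C='11' vs A='010': no prefix
  C='11' vs G='011': no prefix
  C='11' vs E='10': no prefix
No violation found over all pairs.

YES -- this is a valid prefix code. No codeword is a prefix of any other codeword.


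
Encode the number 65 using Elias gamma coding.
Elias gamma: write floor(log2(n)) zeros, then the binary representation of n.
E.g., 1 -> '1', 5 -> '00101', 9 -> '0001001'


num_bits = floor(log2(65)) + 1 = 7
leading_zeros = num_bits - 1 = 6
binary(65) = 1000001

Elias gamma(65) = '000000' + '1000001' = 0000001000001 (13 bits)


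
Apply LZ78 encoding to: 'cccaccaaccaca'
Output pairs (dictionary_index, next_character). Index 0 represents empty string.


LZ78 encoding steps:
Dictionary: {0: ''}
Step 1: w='' (idx 0), next='c' -> output (0, 'c'), add 'c' as idx 1
Step 2: w='c' (idx 1), next='c' -> output (1, 'c'), add 'cc' as idx 2
Step 3: w='' (idx 0), next='a' -> output (0, 'a'), add 'a' as idx 3
Step 4: w='cc' (idx 2), next='a' -> output (2, 'a'), add 'cca' as idx 4
Step 5: w='a' (idx 3), next='c' -> output (3, 'c'), add 'ac' as idx 5
Step 6: w='c' (idx 1), next='a' -> output (1, 'a'), add 'ca' as idx 6
Step 7: w='ca' (idx 6), end of input -> output (6, '')


Encoded: [(0, 'c'), (1, 'c'), (0, 'a'), (2, 'a'), (3, 'c'), (1, 'a'), (6, '')]


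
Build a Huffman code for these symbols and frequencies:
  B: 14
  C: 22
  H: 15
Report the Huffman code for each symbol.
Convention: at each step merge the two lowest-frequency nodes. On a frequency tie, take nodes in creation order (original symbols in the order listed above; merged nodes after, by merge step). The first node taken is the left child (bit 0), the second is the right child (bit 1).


Huffman tree construction:
Step 1: Merge B(14) + H(15) = 29
Step 2: Merge C(22) + (B+H)(29) = 51
Read each symbol's code off the tree from the root (left child = 0, right child = 1).

Codes:
  B: 10 (length 2)
  C: 0 (length 1)
  H: 11 (length 2)
Average code length: 80/51 = 1.5686 bits/symbol


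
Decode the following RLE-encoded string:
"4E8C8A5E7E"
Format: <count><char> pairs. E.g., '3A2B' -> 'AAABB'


Expanding each <count><char> pair:
  4E -> 'EEEE'
  8C -> 'CCCCCCCC'
  8A -> 'AAAAAAAA'
  5E -> 'EEEEE'
  7E -> 'EEEEEEE'

Decoded = EEEECCCCCCCCAAAAAAAAEEEEEEEEEEEE


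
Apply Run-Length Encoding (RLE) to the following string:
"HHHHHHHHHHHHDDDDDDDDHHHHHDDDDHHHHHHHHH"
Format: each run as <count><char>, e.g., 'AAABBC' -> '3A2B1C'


Scanning runs left to right:
  i=0: run of 'H' x 12 -> '12H'
  i=12: run of 'D' x 8 -> '8D'
  i=20: run of 'H' x 5 -> '5H'
  i=25: run of 'D' x 4 -> '4D'
  i=29: run of 'H' x 9 -> '9H'

RLE = 12H8D5H4D9H


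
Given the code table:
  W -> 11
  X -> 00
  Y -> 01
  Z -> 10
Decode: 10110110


Decoding:
10 -> Z
11 -> W
01 -> Y
10 -> Z


Result: ZWYZ


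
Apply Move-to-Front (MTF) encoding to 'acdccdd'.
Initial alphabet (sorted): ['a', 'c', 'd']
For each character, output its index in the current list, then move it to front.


MTF encoding:
'a': index 0 in ['a', 'c', 'd'] -> ['a', 'c', 'd']
'c': index 1 in ['a', 'c', 'd'] -> ['c', 'a', 'd']
'd': index 2 in ['c', 'a', 'd'] -> ['d', 'c', 'a']
'c': index 1 in ['d', 'c', 'a'] -> ['c', 'd', 'a']
'c': index 0 in ['c', 'd', 'a'] -> ['c', 'd', 'a']
'd': index 1 in ['c', 'd', 'a'] -> ['d', 'c', 'a']
'd': index 0 in ['d', 'c', 'a'] -> ['d', 'c', 'a']


Output: [0, 1, 2, 1, 0, 1, 0]


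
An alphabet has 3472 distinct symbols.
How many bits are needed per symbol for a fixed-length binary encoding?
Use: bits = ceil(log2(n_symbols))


log2(3472) = 11.7616
Bracket: 2^11 = 2048 < 3472 <= 2^12 = 4096
So ceil(log2(3472)) = 12

bits = ceil(log2(3472)) = ceil(11.7616) = 12 bits


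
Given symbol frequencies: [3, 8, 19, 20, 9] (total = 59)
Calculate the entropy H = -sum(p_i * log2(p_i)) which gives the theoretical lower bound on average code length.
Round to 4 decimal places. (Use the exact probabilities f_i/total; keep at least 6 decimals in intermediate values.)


Per-symbol terms -p_i * log2(p_i) with p_i = f_i/59:
  p = 3/59 = 0.050847: log2(p) = -4.297681, -p*log2(p) = 0.218526
  p = 8/59 = 0.135593: log2(p) = -2.882643, -p*log2(p) = 0.390867
  p = 19/59 = 0.322034: log2(p) = -1.634716, -p*log2(p) = 0.526434
  p = 20/59 = 0.338983: log2(p) = -1.560715, -p*log2(p) = 0.529056
  p = 9/59 = 0.152542: log2(p) = -2.712718, -p*log2(p) = 0.413804
H = 0.218526 + 0.390867 + 0.526434 + 0.529056 + 0.413804 = 2.078687

H = 2.0787 bits/symbol


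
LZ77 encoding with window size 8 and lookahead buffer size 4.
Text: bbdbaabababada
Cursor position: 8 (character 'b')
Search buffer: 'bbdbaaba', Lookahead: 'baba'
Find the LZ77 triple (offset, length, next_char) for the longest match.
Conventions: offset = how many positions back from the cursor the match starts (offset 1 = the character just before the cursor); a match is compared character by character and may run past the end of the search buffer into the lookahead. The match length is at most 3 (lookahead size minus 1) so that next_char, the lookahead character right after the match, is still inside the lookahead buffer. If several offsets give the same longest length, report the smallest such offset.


Try each offset into the search buffer:
  offset=1 (pos 7, char 'a'): match length 0
  offset=2 (pos 6, char 'b'): match length 3
  offset=3 (pos 5, char 'a'): match length 0
  offset=4 (pos 4, char 'a'): match length 0
  offset=5 (pos 3, char 'b'): match length 2
  offset=6 (pos 2, char 'd'): match length 0
  offset=7 (pos 1, char 'b'): match length 1
  offset=8 (pos 0, char 'b'): match length 1
Longest match has length 3 at offset 2.
next_char = character at position 8 + 3 = 11 -> 'a'

Best match: offset=2, length=3 (matching 'bab' starting at position 6)
LZ77 triple: (2, 3, 'a')


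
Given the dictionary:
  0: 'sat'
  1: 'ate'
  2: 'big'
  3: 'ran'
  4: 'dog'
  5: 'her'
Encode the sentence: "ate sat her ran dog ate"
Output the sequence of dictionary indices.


Look up each word in the dictionary:
  'ate' -> 1
  'sat' -> 0
  'her' -> 5
  'ran' -> 3
  'dog' -> 4
  'ate' -> 1

Encoded: [1, 0, 5, 3, 4, 1]


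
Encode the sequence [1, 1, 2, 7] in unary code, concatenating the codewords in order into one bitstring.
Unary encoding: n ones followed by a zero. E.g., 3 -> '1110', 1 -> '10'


Encode each number as n ones followed by a terminating 0:
  1 -> 10 (2 bits)
  1 -> 10 (2 bits)
  2 -> 110 (3 bits)
  7 -> 11111110 (8 bits)
Total length = 2 + 2 + 3 + 8 = 15 bits.

Unary([1, 1, 2, 7]) = 101011011111110 (15 bits)


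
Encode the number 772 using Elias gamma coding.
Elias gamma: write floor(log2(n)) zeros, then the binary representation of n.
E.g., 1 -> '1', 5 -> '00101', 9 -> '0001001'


num_bits = floor(log2(772)) + 1 = 10
leading_zeros = num_bits - 1 = 9
binary(772) = 1100000100

Elias gamma(772) = '000000000' + '1100000100' = 0000000001100000100 (19 bits)


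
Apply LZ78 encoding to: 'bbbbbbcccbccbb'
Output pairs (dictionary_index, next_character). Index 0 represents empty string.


LZ78 encoding steps:
Dictionary: {0: ''}
Step 1: w='' (idx 0), next='b' -> output (0, 'b'), add 'b' as idx 1
Step 2: w='b' (idx 1), next='b' -> output (1, 'b'), add 'bb' as idx 2
Step 3: w='bb' (idx 2), next='b' -> output (2, 'b'), add 'bbb' as idx 3
Step 4: w='' (idx 0), next='c' -> output (0, 'c'), add 'c' as idx 4
Step 5: w='c' (idx 4), next='c' -> output (4, 'c'), add 'cc' as idx 5
Step 6: w='b' (idx 1), next='c' -> output (1, 'c'), add 'bc' as idx 6
Step 7: w='c' (idx 4), next='b' -> output (4, 'b'), add 'cb' as idx 7
Step 8: w='b' (idx 1), end of input -> output (1, '')


Encoded: [(0, 'b'), (1, 'b'), (2, 'b'), (0, 'c'), (4, 'c'), (1, 'c'), (4, 'b'), (1, '')]


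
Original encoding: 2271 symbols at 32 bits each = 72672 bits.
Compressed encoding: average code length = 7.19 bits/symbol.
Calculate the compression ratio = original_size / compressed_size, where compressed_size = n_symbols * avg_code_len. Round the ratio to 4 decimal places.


original_size = n_symbols * orig_bits = 2271 * 32 = 72672 bits
compressed_size = n_symbols * avg_code_len = 2271 * 7.19 = 16328.49 bits
ratio = original_size / compressed_size = 72672 / 16328.49 = 4.4506

Compression ratio = 4.4506


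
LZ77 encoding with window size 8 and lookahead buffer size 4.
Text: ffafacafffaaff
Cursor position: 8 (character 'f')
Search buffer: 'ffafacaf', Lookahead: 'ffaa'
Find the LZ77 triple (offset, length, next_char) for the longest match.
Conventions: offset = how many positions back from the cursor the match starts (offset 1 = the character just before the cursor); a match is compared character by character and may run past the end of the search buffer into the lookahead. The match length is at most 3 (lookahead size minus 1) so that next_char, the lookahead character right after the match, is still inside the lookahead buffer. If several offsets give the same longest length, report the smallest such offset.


Try each offset into the search buffer:
  offset=1 (pos 7, char 'f'): match length 2
  offset=2 (pos 6, char 'a'): match length 0
  offset=3 (pos 5, char 'c'): match length 0
  offset=4 (pos 4, char 'a'): match length 0
  offset=5 (pos 3, char 'f'): match length 1
  offset=6 (pos 2, char 'a'): match length 0
  offset=7 (pos 1, char 'f'): match length 1
  offset=8 (pos 0, char 'f'): match length 3
Longest match has length 3 at offset 8.
next_char = character at position 8 + 3 = 11 -> 'a'

Best match: offset=8, length=3 (matching 'ffa' starting at position 0)
LZ77 triple: (8, 3, 'a')


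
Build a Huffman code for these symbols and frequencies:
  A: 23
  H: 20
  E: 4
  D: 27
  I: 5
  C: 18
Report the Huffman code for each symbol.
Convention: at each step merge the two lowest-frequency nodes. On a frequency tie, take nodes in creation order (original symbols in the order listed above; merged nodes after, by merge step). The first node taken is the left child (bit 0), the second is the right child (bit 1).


Huffman tree construction:
Step 1: Merge E(4) + I(5) = 9
Step 2: Merge (E+I)(9) + C(18) = 27
Step 3: Merge H(20) + A(23) = 43
Step 4: Merge D(27) + ((E+I)+C)(27) = 54
Step 5: Merge (H+A)(43) + (D+((E+I)+C))(54) = 97
Read each symbol's code off the tree from the root (left child = 0, right child = 1).

Codes:
  A: 01 (length 2)
  H: 00 (length 2)
  E: 1100 (length 4)
  D: 10 (length 2)
  I: 1101 (length 4)
  C: 111 (length 3)
Average code length: 230/97 = 2.3711 bits/symbol


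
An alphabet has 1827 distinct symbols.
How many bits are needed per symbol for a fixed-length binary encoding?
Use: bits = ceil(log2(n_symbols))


log2(1827) = 10.8353
Bracket: 2^10 = 1024 < 1827 <= 2^11 = 2048
So ceil(log2(1827)) = 11

bits = ceil(log2(1827)) = ceil(10.8353) = 11 bits


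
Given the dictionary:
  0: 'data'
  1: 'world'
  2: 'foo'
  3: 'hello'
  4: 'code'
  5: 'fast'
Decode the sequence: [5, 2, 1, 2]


Look up each index in the dictionary:
  5 -> 'fast'
  2 -> 'foo'
  1 -> 'world'
  2 -> 'foo'

Decoded: "fast foo world foo"


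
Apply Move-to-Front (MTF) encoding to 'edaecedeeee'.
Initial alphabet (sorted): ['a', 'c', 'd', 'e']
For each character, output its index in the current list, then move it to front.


MTF encoding:
'e': index 3 in ['a', 'c', 'd', 'e'] -> ['e', 'a', 'c', 'd']
'd': index 3 in ['e', 'a', 'c', 'd'] -> ['d', 'e', 'a', 'c']
'a': index 2 in ['d', 'e', 'a', 'c'] -> ['a', 'd', 'e', 'c']
'e': index 2 in ['a', 'd', 'e', 'c'] -> ['e', 'a', 'd', 'c']
'c': index 3 in ['e', 'a', 'd', 'c'] -> ['c', 'e', 'a', 'd']
'e': index 1 in ['c', 'e', 'a', 'd'] -> ['e', 'c', 'a', 'd']
'd': index 3 in ['e', 'c', 'a', 'd'] -> ['d', 'e', 'c', 'a']
'e': index 1 in ['d', 'e', 'c', 'a'] -> ['e', 'd', 'c', 'a']
'e': index 0 in ['e', 'd', 'c', 'a'] -> ['e', 'd', 'c', 'a']
'e': index 0 in ['e', 'd', 'c', 'a'] -> ['e', 'd', 'c', 'a']
'e': index 0 in ['e', 'd', 'c', 'a'] -> ['e', 'd', 'c', 'a']


Output: [3, 3, 2, 2, 3, 1, 3, 1, 0, 0, 0]


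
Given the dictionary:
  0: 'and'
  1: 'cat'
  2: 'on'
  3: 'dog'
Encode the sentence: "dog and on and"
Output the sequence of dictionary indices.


Look up each word in the dictionary:
  'dog' -> 3
  'and' -> 0
  'on' -> 2
  'and' -> 0

Encoded: [3, 0, 2, 0]


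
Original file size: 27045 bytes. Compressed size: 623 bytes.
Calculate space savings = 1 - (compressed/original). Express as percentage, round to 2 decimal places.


ratio = compressed/original = 623/27045 = 0.023036
savings = 1 - ratio = 1 - 0.023036 = 0.976964
as a percentage: 0.976964 * 100 = 97.7%

Space savings = 1 - 623/27045 = 97.7%


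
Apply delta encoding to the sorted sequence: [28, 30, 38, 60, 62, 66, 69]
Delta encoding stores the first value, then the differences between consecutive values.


First value: 28
Deltas:
  30 - 28 = 2
  38 - 30 = 8
  60 - 38 = 22
  62 - 60 = 2
  66 - 62 = 4
  69 - 66 = 3


Delta encoded: [28, 2, 8, 22, 2, 4, 3]


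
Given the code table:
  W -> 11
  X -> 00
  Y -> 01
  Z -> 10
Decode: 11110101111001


Decoding:
11 -> W
11 -> W
01 -> Y
01 -> Y
11 -> W
10 -> Z
01 -> Y


Result: WWYYWZY


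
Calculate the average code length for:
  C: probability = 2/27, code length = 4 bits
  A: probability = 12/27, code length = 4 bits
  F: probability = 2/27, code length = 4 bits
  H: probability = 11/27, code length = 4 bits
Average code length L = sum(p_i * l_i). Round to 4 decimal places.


Weighted contributions p_i * l_i:
  C: (2/27) * 4 = 8/27
  A: (12/27) * 4 = 48/27
  F: (2/27) * 4 = 8/27
  H: (11/27) * 4 = 44/27
Sum = (8 + 48 + 8 + 44)/27 = 108/27

L = 108/27 = 4.0000 bits/symbol


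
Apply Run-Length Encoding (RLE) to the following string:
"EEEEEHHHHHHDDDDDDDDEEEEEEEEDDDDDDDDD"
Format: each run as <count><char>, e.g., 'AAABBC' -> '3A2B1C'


Scanning runs left to right:
  i=0: run of 'E' x 5 -> '5E'
  i=5: run of 'H' x 6 -> '6H'
  i=11: run of 'D' x 8 -> '8D'
  i=19: run of 'E' x 8 -> '8E'
  i=27: run of 'D' x 9 -> '9D'

RLE = 5E6H8D8E9D


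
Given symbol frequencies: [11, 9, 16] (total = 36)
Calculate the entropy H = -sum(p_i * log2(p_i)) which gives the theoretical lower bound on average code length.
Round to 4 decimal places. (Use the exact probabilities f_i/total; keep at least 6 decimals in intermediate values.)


Per-symbol terms -p_i * log2(p_i) with p_i = f_i/36:
  p = 11/36 = 0.305556: log2(p) = -1.710493, -p*log2(p) = 0.522651
  p = 9/36 = 0.250000: log2(p) = -2.000000, -p*log2(p) = 0.500000
  p = 16/36 = 0.444444: log2(p) = -1.169925, -p*log2(p) = 0.519967
H = 0.522651 + 0.500000 + 0.519967 = 1.542618

H = 1.5426 bits/symbol


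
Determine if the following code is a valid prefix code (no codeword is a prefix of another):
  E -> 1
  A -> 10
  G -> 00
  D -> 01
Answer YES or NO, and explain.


Checking each pair (does one codeword prefix another?):
  E='1' vs A='10': prefix -- VIOLATION

NO -- this is NOT a valid prefix code. E (1) is a prefix of A (10).


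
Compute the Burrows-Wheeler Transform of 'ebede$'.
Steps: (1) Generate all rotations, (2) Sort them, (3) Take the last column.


Rotations (sorted):
  0: $ebede -> last char: e
  1: bede$e -> last char: e
  2: de$ebe -> last char: e
  3: e$ebed -> last char: d
  4: ebede$ -> last char: $
  5: ede$eb -> last char: b


BWT = eeed$b


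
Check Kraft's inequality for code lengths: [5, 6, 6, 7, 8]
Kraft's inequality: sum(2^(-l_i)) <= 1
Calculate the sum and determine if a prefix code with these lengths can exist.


Sum = 2^(-5) + 2^(-6) + 2^(-6) + 2^(-7) + 2^(-8)
    = 0.03125 + 0.015625 + 0.015625 + 0.0078125 + 0.00390625
    = 19/256 = 0.07421875
Since 0.07421875 <= 1, Kraft's inequality IS satisfied.
A prefix code with these lengths CAN exist.

Kraft sum = 0.07421875. Satisfied.


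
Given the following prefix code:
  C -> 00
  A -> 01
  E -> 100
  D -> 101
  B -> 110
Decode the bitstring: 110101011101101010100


Decoding step by step:
Bits 110 -> B
Bits 101 -> D
Bits 01 -> A
Bits 110 -> B
Bits 110 -> B
Bits 101 -> D
Bits 01 -> A
Bits 00 -> C


Decoded message: BDABBDAC


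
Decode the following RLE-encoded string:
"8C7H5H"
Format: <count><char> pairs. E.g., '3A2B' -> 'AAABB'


Expanding each <count><char> pair:
  8C -> 'CCCCCCCC'
  7H -> 'HHHHHHH'
  5H -> 'HHHHH'

Decoded = CCCCCCCCHHHHHHHHHHHH


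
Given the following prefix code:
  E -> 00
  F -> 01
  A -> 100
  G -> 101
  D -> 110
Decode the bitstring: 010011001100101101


Decoding step by step:
Bits 01 -> F
Bits 00 -> E
Bits 110 -> D
Bits 01 -> F
Bits 100 -> A
Bits 101 -> G
Bits 101 -> G


Decoded message: FEDFAGG


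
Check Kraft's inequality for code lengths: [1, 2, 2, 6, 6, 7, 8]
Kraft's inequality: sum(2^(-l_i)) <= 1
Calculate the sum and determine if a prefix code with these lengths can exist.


Sum = 2^(-1) + 2^(-2) + 2^(-2) + 2^(-6) + 2^(-6) + 2^(-7) + 2^(-8)
    = 0.5 + 0.25 + 0.25 + 0.015625 + 0.015625 + 0.0078125 + 0.00390625
    = 267/256 = 1.04296875
Since 1.04296875 > 1, Kraft's inequality is NOT satisfied.
A prefix code with these lengths CANNOT exist.

Kraft sum = 1.04296875. Not satisfied.


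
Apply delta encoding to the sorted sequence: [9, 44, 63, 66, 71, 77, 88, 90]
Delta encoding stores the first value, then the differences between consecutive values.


First value: 9
Deltas:
  44 - 9 = 35
  63 - 44 = 19
  66 - 63 = 3
  71 - 66 = 5
  77 - 71 = 6
  88 - 77 = 11
  90 - 88 = 2


Delta encoded: [9, 35, 19, 3, 5, 6, 11, 2]


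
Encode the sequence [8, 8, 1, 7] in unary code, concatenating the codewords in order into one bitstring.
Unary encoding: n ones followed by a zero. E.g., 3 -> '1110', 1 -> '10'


Encode each number as n ones followed by a terminating 0:
  8 -> 111111110 (9 bits)
  8 -> 111111110 (9 bits)
  1 -> 10 (2 bits)
  7 -> 11111110 (8 bits)
Total length = 9 + 9 + 2 + 8 = 28 bits.

Unary([8, 8, 1, 7]) = 1111111101111111101011111110 (28 bits)


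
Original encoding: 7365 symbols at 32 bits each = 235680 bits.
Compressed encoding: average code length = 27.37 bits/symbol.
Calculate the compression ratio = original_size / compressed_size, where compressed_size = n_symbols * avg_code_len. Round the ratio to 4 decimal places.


original_size = n_symbols * orig_bits = 7365 * 32 = 235680 bits
compressed_size = n_symbols * avg_code_len = 7365 * 27.37 = 201580.05 bits
ratio = original_size / compressed_size = 235680 / 201580.05 = 1.1692

Compression ratio = 1.1692


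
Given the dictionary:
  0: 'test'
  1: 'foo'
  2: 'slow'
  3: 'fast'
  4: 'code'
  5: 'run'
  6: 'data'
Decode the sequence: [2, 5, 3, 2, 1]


Look up each index in the dictionary:
  2 -> 'slow'
  5 -> 'run'
  3 -> 'fast'
  2 -> 'slow'
  1 -> 'foo'

Decoded: "slow run fast slow foo"


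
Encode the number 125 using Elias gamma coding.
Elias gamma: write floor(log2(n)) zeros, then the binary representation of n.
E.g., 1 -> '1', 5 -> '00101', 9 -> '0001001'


num_bits = floor(log2(125)) + 1 = 7
leading_zeros = num_bits - 1 = 6
binary(125) = 1111101

Elias gamma(125) = '000000' + '1111101' = 0000001111101 (13 bits)


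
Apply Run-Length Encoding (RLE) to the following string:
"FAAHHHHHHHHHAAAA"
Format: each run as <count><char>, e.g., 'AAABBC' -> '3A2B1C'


Scanning runs left to right:
  i=0: run of 'F' x 1 -> '1F'
  i=1: run of 'A' x 2 -> '2A'
  i=3: run of 'H' x 9 -> '9H'
  i=12: run of 'A' x 4 -> '4A'

RLE = 1F2A9H4A


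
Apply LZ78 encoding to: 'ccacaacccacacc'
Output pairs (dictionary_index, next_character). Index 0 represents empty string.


LZ78 encoding steps:
Dictionary: {0: ''}
Step 1: w='' (idx 0), next='c' -> output (0, 'c'), add 'c' as idx 1
Step 2: w='c' (idx 1), next='a' -> output (1, 'a'), add 'ca' as idx 2
Step 3: w='ca' (idx 2), next='a' -> output (2, 'a'), add 'caa' as idx 3
Step 4: w='c' (idx 1), next='c' -> output (1, 'c'), add 'cc' as idx 4
Step 5: w='ca' (idx 2), next='c' -> output (2, 'c'), add 'cac' as idx 5
Step 6: w='' (idx 0), next='a' -> output (0, 'a'), add 'a' as idx 6
Step 7: w='cc' (idx 4), end of input -> output (4, '')


Encoded: [(0, 'c'), (1, 'a'), (2, 'a'), (1, 'c'), (2, 'c'), (0, 'a'), (4, '')]


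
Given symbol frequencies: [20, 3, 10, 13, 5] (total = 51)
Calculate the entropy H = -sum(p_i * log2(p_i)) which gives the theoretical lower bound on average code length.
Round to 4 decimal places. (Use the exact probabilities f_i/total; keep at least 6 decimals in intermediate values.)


Per-symbol terms -p_i * log2(p_i) with p_i = f_i/51:
  p = 20/51 = 0.392157: log2(p) = -1.350497, -p*log2(p) = 0.529607
  p = 3/51 = 0.058824: log2(p) = -4.087463, -p*log2(p) = 0.240439
  p = 10/51 = 0.196078: log2(p) = -2.350497, -p*log2(p) = 0.460882
  p = 13/51 = 0.254902: log2(p) = -1.971986, -p*log2(p) = 0.502663
  p = 5/51 = 0.098039: log2(p) = -3.350497, -p*log2(p) = 0.328480
H = 0.529607 + 0.240439 + 0.460882 + 0.502663 + 0.328480 = 2.062071

H = 2.0621 bits/symbol


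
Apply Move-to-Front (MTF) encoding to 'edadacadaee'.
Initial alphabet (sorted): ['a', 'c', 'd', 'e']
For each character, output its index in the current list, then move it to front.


MTF encoding:
'e': index 3 in ['a', 'c', 'd', 'e'] -> ['e', 'a', 'c', 'd']
'd': index 3 in ['e', 'a', 'c', 'd'] -> ['d', 'e', 'a', 'c']
'a': index 2 in ['d', 'e', 'a', 'c'] -> ['a', 'd', 'e', 'c']
'd': index 1 in ['a', 'd', 'e', 'c'] -> ['d', 'a', 'e', 'c']
'a': index 1 in ['d', 'a', 'e', 'c'] -> ['a', 'd', 'e', 'c']
'c': index 3 in ['a', 'd', 'e', 'c'] -> ['c', 'a', 'd', 'e']
'a': index 1 in ['c', 'a', 'd', 'e'] -> ['a', 'c', 'd', 'e']
'd': index 2 in ['a', 'c', 'd', 'e'] -> ['d', 'a', 'c', 'e']
'a': index 1 in ['d', 'a', 'c', 'e'] -> ['a', 'd', 'c', 'e']
'e': index 3 in ['a', 'd', 'c', 'e'] -> ['e', 'a', 'd', 'c']
'e': index 0 in ['e', 'a', 'd', 'c'] -> ['e', 'a', 'd', 'c']


Output: [3, 3, 2, 1, 1, 3, 1, 2, 1, 3, 0]


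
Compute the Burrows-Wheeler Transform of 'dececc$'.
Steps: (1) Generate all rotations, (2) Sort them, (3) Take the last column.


Rotations (sorted):
  0: $dececc -> last char: c
  1: c$decec -> last char: c
  2: cc$dece -> last char: e
  3: cecc$de -> last char: e
  4: dececc$ -> last char: $
  5: ecc$dec -> last char: c
  6: ececc$d -> last char: d


BWT = ccee$cd


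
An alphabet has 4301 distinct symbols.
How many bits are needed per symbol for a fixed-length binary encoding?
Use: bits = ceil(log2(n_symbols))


log2(4301) = 12.0705
Bracket: 2^12 = 4096 < 4301 <= 2^13 = 8192
So ceil(log2(4301)) = 13

bits = ceil(log2(4301)) = ceil(12.0705) = 13 bits


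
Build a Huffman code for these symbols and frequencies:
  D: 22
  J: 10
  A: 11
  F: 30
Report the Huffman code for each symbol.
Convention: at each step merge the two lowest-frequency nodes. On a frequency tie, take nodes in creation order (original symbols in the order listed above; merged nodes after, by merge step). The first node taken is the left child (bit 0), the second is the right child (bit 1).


Huffman tree construction:
Step 1: Merge J(10) + A(11) = 21
Step 2: Merge (J+A)(21) + D(22) = 43
Step 3: Merge F(30) + ((J+A)+D)(43) = 73
Read each symbol's code off the tree from the root (left child = 0, right child = 1).

Codes:
  D: 11 (length 2)
  J: 100 (length 3)
  A: 101 (length 3)
  F: 0 (length 1)
Average code length: 137/73 = 1.8767 bits/symbol


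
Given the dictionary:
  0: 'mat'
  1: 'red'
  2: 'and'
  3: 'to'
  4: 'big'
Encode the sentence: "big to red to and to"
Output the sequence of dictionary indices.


Look up each word in the dictionary:
  'big' -> 4
  'to' -> 3
  'red' -> 1
  'to' -> 3
  'and' -> 2
  'to' -> 3

Encoded: [4, 3, 1, 3, 2, 3]


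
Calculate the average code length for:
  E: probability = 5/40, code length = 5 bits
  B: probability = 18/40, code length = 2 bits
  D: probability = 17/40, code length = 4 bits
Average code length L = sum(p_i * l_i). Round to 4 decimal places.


Weighted contributions p_i * l_i:
  E: (5/40) * 5 = 25/40
  B: (18/40) * 2 = 36/40
  D: (17/40) * 4 = 68/40
Sum = (25 + 36 + 68)/40 = 129/40

L = 129/40 = 3.2250 bits/symbol


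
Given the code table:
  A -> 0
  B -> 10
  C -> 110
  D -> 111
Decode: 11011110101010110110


Decoding:
110 -> C
111 -> D
10 -> B
10 -> B
10 -> B
10 -> B
110 -> C
110 -> C


Result: CDBBBBCC


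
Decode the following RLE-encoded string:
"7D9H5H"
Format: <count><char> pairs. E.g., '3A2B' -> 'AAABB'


Expanding each <count><char> pair:
  7D -> 'DDDDDDD'
  9H -> 'HHHHHHHHH'
  5H -> 'HHHHH'

Decoded = DDDDDDDHHHHHHHHHHHHHH


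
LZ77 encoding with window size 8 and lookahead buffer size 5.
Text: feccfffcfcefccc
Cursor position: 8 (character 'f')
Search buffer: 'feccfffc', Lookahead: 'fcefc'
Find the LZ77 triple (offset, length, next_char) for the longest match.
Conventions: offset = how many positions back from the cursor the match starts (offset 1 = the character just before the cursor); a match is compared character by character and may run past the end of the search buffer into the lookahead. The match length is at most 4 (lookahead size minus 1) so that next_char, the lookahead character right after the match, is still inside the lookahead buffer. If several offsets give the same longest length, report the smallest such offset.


Try each offset into the search buffer:
  offset=1 (pos 7, char 'c'): match length 0
  offset=2 (pos 6, char 'f'): match length 2
  offset=3 (pos 5, char 'f'): match length 1
  offset=4 (pos 4, char 'f'): match length 1
  offset=5 (pos 3, char 'c'): match length 0
  offset=6 (pos 2, char 'c'): match length 0
  offset=7 (pos 1, char 'e'): match length 0
  offset=8 (pos 0, char 'f'): match length 1
Longest match has length 2 at offset 2.
next_char = character at position 8 + 2 = 10 -> 'e'

Best match: offset=2, length=2 (matching 'fc' starting at position 6)
LZ77 triple: (2, 2, 'e')


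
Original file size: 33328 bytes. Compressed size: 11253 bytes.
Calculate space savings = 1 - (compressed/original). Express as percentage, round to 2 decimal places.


ratio = compressed/original = 11253/33328 = 0.337644
savings = 1 - ratio = 1 - 0.337644 = 0.662356
as a percentage: 0.662356 * 100 = 66.24%

Space savings = 1 - 11253/33328 = 66.24%


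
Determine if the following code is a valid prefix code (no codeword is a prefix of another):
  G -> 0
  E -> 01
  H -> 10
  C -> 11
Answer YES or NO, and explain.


Checking each pair (does one codeword prefix another?):
  G='0' vs E='01': prefix -- VIOLATION

NO -- this is NOT a valid prefix code. G (0) is a prefix of E (01).


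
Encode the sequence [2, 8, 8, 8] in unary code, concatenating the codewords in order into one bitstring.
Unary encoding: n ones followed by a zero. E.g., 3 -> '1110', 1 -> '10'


Encode each number as n ones followed by a terminating 0:
  2 -> 110 (3 bits)
  8 -> 111111110 (9 bits)
  8 -> 111111110 (9 bits)
  8 -> 111111110 (9 bits)
Total length = 3 + 9 + 9 + 9 = 30 bits.

Unary([2, 8, 8, 8]) = 110111111110111111110111111110 (30 bits)


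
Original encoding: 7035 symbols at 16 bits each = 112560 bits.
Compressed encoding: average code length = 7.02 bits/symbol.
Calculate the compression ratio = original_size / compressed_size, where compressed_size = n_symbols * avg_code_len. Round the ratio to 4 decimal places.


original_size = n_symbols * orig_bits = 7035 * 16 = 112560 bits
compressed_size = n_symbols * avg_code_len = 7035 * 7.02 = 49385.7 bits
ratio = original_size / compressed_size = 112560 / 49385.7 = 2.2792

Compression ratio = 2.2792


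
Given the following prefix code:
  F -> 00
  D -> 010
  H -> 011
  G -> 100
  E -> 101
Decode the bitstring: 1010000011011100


Decoding step by step:
Bits 101 -> E
Bits 00 -> F
Bits 00 -> F
Bits 011 -> H
Bits 011 -> H
Bits 100 -> G


Decoded message: EFFHHG


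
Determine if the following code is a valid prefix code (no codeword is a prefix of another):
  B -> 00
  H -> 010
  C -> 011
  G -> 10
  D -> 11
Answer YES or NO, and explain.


Checking each pair (does one codeword prefix another?):
  B='00' vs H='010': no prefix
  B='00' vs C='011': no prefix
  B='00' vs G='10': no prefix
  B='00' vs D='11': no prefix
  H='010' vs B='00': no prefix
  H='010' vs C='011': no prefix
  H='010' vs G='10': no prefix
  H='010' vs D='11': no prefix
  C='011' vs B='00': no prefix
  C='011' vs H='010': no prefix
  C='011' vs G='10': no prefix
  C='011' vs D='11': no prefix
  G='10' vs B='00': no prefix
  G='10' vs H='010': no prefix
  G='10' vs C='011': no prefix
  G='10' vs D='11': no prefix
  D='11' vs B='00': no prefix
  D='11' vs H='010': no prefix
  D='11' vs C='011': no prefix
  D='11' vs G='10': no prefix
No violation found over all pairs.

YES -- this is a valid prefix code. No codeword is a prefix of any other codeword.


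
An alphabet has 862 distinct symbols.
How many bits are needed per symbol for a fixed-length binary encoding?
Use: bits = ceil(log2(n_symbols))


log2(862) = 9.7515
Bracket: 2^9 = 512 < 862 <= 2^10 = 1024
So ceil(log2(862)) = 10

bits = ceil(log2(862)) = ceil(9.7515) = 10 bits


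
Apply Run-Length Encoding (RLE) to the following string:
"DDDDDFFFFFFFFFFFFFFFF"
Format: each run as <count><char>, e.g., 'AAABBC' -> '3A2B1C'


Scanning runs left to right:
  i=0: run of 'D' x 5 -> '5D'
  i=5: run of 'F' x 16 -> '16F'

RLE = 5D16F


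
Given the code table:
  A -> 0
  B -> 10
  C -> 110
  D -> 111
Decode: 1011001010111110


Decoding:
10 -> B
110 -> C
0 -> A
10 -> B
10 -> B
111 -> D
110 -> C


Result: BCABBDC


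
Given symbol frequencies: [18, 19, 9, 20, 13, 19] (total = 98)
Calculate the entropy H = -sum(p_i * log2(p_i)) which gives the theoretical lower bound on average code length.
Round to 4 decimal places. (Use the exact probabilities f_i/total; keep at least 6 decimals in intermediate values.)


Per-symbol terms -p_i * log2(p_i) with p_i = f_i/98:
  p = 18/98 = 0.183673: log2(p) = -2.444785, -p*log2(p) = 0.449042
  p = 19/98 = 0.193878: log2(p) = -2.366782, -p*log2(p) = 0.458866
  p = 9/98 = 0.091837: log2(p) = -3.444785, -p*log2(p) = 0.316358
  p = 20/98 = 0.204082: log2(p) = -2.292782, -p*log2(p) = 0.467915
  p = 13/98 = 0.132653: log2(p) = -2.914270, -p*log2(p) = 0.386587
  p = 19/98 = 0.193878: log2(p) = -2.366782, -p*log2(p) = 0.458866
H = 0.449042 + 0.458866 + 0.316358 + 0.467915 + 0.386587 + 0.458866 = 2.537634

H = 2.5376 bits/symbol


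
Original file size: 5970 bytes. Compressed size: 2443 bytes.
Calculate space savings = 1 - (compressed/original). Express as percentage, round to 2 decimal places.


ratio = compressed/original = 2443/5970 = 0.409213
savings = 1 - ratio = 1 - 0.409213 = 0.590787
as a percentage: 0.590787 * 100 = 59.08%

Space savings = 1 - 2443/5970 = 59.08%


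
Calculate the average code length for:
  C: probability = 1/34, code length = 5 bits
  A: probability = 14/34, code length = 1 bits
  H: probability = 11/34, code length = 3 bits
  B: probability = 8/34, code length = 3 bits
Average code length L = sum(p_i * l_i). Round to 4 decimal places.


Weighted contributions p_i * l_i:
  C: (1/34) * 5 = 5/34
  A: (14/34) * 1 = 14/34
  H: (11/34) * 3 = 33/34
  B: (8/34) * 3 = 24/34
Sum = (5 + 14 + 33 + 24)/34 = 76/34

L = 76/34 = 2.2353 bits/symbol


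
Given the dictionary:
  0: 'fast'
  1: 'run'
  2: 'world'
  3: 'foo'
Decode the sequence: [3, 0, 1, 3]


Look up each index in the dictionary:
  3 -> 'foo'
  0 -> 'fast'
  1 -> 'run'
  3 -> 'foo'

Decoded: "foo fast run foo"


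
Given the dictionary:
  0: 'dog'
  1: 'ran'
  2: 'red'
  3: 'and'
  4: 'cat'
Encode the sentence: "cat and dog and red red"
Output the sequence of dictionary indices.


Look up each word in the dictionary:
  'cat' -> 4
  'and' -> 3
  'dog' -> 0
  'and' -> 3
  'red' -> 2
  'red' -> 2

Encoded: [4, 3, 0, 3, 2, 2]


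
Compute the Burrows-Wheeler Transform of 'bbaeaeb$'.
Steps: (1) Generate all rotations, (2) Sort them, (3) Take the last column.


Rotations (sorted):
  0: $bbaeaeb -> last char: b
  1: aeaeb$bb -> last char: b
  2: aeb$bbae -> last char: e
  3: b$bbaeae -> last char: e
  4: baeaeb$b -> last char: b
  5: bbaeaeb$ -> last char: $
  6: eaeb$bba -> last char: a
  7: eb$bbaea -> last char: a


BWT = bbeeb$aa


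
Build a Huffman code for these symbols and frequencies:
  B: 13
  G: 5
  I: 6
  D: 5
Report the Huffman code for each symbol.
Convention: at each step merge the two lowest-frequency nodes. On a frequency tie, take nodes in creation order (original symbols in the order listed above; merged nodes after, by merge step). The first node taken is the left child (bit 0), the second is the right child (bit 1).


Huffman tree construction:
Step 1: Merge G(5) + D(5) = 10
Step 2: Merge I(6) + (G+D)(10) = 16
Step 3: Merge B(13) + (I+(G+D))(16) = 29
Read each symbol's code off the tree from the root (left child = 0, right child = 1).

Codes:
  B: 0 (length 1)
  G: 110 (length 3)
  I: 10 (length 2)
  D: 111 (length 3)
Average code length: 55/29 = 1.8966 bits/symbol


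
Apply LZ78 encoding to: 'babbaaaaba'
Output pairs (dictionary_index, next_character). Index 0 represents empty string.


LZ78 encoding steps:
Dictionary: {0: ''}
Step 1: w='' (idx 0), next='b' -> output (0, 'b'), add 'b' as idx 1
Step 2: w='' (idx 0), next='a' -> output (0, 'a'), add 'a' as idx 2
Step 3: w='b' (idx 1), next='b' -> output (1, 'b'), add 'bb' as idx 3
Step 4: w='a' (idx 2), next='a' -> output (2, 'a'), add 'aa' as idx 4
Step 5: w='aa' (idx 4), next='b' -> output (4, 'b'), add 'aab' as idx 5
Step 6: w='a' (idx 2), end of input -> output (2, '')


Encoded: [(0, 'b'), (0, 'a'), (1, 'b'), (2, 'a'), (4, 'b'), (2, '')]


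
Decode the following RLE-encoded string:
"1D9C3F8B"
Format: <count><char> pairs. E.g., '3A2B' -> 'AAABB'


Expanding each <count><char> pair:
  1D -> 'D'
  9C -> 'CCCCCCCCC'
  3F -> 'FFF'
  8B -> 'BBBBBBBB'

Decoded = DCCCCCCCCCFFFBBBBBBBB


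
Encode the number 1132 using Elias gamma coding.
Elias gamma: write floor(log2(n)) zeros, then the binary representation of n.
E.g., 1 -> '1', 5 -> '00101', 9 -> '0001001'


num_bits = floor(log2(1132)) + 1 = 11
leading_zeros = num_bits - 1 = 10
binary(1132) = 10001101100

Elias gamma(1132) = '0000000000' + '10001101100' = 000000000010001101100 (21 bits)


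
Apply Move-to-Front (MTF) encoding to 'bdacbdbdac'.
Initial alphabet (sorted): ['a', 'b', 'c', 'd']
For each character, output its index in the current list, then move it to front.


MTF encoding:
'b': index 1 in ['a', 'b', 'c', 'd'] -> ['b', 'a', 'c', 'd']
'd': index 3 in ['b', 'a', 'c', 'd'] -> ['d', 'b', 'a', 'c']
'a': index 2 in ['d', 'b', 'a', 'c'] -> ['a', 'd', 'b', 'c']
'c': index 3 in ['a', 'd', 'b', 'c'] -> ['c', 'a', 'd', 'b']
'b': index 3 in ['c', 'a', 'd', 'b'] -> ['b', 'c', 'a', 'd']
'd': index 3 in ['b', 'c', 'a', 'd'] -> ['d', 'b', 'c', 'a']
'b': index 1 in ['d', 'b', 'c', 'a'] -> ['b', 'd', 'c', 'a']
'd': index 1 in ['b', 'd', 'c', 'a'] -> ['d', 'b', 'c', 'a']
'a': index 3 in ['d', 'b', 'c', 'a'] -> ['a', 'd', 'b', 'c']
'c': index 3 in ['a', 'd', 'b', 'c'] -> ['c', 'a', 'd', 'b']


Output: [1, 3, 2, 3, 3, 3, 1, 1, 3, 3]


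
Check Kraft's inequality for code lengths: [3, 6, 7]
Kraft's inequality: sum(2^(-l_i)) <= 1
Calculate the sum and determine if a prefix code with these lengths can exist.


Sum = 2^(-3) + 2^(-6) + 2^(-7)
    = 0.125 + 0.015625 + 0.0078125
    = 19/128 = 0.1484375
Since 0.1484375 <= 1, Kraft's inequality IS satisfied.
A prefix code with these lengths CAN exist.

Kraft sum = 0.1484375. Satisfied.


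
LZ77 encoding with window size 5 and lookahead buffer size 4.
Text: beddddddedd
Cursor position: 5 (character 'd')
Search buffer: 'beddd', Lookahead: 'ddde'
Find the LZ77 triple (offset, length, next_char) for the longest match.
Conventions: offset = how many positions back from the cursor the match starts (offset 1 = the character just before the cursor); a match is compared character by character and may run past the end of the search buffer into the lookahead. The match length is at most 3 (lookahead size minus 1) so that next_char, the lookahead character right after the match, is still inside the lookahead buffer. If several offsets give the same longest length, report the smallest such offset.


Try each offset into the search buffer:
  offset=1 (pos 4, char 'd'): match length 3
  offset=2 (pos 3, char 'd'): match length 3
  offset=3 (pos 2, char 'd'): match length 3
  offset=4 (pos 1, char 'e'): match length 0
  offset=5 (pos 0, char 'b'): match length 0
Longest match has length 3, found at offsets 1, 2, 3; take the smallest, offset 1.
next_char = character at position 5 + 3 = 8 -> 'e'

Best match: offset=1, length=3 (matching 'ddd' starting at position 4)
LZ77 triple: (1, 3, 'e')
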